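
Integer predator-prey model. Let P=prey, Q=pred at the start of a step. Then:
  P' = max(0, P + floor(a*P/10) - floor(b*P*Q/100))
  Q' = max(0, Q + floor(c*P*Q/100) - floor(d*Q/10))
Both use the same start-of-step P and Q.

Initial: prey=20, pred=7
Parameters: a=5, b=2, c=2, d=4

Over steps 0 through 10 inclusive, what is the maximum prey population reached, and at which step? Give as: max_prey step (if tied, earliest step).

Step 1: prey: 20+10-2=28; pred: 7+2-2=7
Step 2: prey: 28+14-3=39; pred: 7+3-2=8
Step 3: prey: 39+19-6=52; pred: 8+6-3=11
Step 4: prey: 52+26-11=67; pred: 11+11-4=18
Step 5: prey: 67+33-24=76; pred: 18+24-7=35
Step 6: prey: 76+38-53=61; pred: 35+53-14=74
Step 7: prey: 61+30-90=1; pred: 74+90-29=135
Step 8: prey: 1+0-2=0; pred: 135+2-54=83
Step 9: prey: 0+0-0=0; pred: 83+0-33=50
Step 10: prey: 0+0-0=0; pred: 50+0-20=30
Max prey = 76 at step 5

Answer: 76 5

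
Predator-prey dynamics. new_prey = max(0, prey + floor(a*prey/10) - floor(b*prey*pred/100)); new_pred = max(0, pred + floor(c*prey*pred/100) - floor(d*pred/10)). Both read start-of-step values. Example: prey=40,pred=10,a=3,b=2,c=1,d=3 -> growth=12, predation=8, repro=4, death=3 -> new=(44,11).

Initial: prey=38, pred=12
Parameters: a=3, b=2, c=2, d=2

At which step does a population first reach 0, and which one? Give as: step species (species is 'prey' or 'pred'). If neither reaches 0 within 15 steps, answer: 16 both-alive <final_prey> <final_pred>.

Answer: 5 prey

Derivation:
Step 1: prey: 38+11-9=40; pred: 12+9-2=19
Step 2: prey: 40+12-15=37; pred: 19+15-3=31
Step 3: prey: 37+11-22=26; pred: 31+22-6=47
Step 4: prey: 26+7-24=9; pred: 47+24-9=62
Step 5: prey: 9+2-11=0; pred: 62+11-12=61
First extinction: prey at step 5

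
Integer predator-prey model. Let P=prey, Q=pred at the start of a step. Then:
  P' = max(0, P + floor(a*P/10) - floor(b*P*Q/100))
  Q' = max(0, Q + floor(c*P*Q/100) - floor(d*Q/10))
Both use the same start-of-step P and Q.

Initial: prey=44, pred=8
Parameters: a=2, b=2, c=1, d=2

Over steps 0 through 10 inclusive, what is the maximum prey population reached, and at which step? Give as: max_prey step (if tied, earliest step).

Answer: 45 1

Derivation:
Step 1: prey: 44+8-7=45; pred: 8+3-1=10
Step 2: prey: 45+9-9=45; pred: 10+4-2=12
Step 3: prey: 45+9-10=44; pred: 12+5-2=15
Step 4: prey: 44+8-13=39; pred: 15+6-3=18
Step 5: prey: 39+7-14=32; pred: 18+7-3=22
Step 6: prey: 32+6-14=24; pred: 22+7-4=25
Step 7: prey: 24+4-12=16; pred: 25+6-5=26
Step 8: prey: 16+3-8=11; pred: 26+4-5=25
Step 9: prey: 11+2-5=8; pred: 25+2-5=22
Step 10: prey: 8+1-3=6; pred: 22+1-4=19
Max prey = 45 at step 1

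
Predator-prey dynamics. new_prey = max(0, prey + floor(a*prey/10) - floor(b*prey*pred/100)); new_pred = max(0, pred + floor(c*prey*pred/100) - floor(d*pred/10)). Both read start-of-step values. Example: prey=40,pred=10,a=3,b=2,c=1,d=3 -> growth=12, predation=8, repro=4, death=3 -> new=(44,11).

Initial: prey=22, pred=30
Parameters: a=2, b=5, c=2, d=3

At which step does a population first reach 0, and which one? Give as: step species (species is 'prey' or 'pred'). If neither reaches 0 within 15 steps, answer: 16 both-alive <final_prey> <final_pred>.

Step 1: prey: 22+4-33=0; pred: 30+13-9=34
First extinction: prey at step 1

Answer: 1 prey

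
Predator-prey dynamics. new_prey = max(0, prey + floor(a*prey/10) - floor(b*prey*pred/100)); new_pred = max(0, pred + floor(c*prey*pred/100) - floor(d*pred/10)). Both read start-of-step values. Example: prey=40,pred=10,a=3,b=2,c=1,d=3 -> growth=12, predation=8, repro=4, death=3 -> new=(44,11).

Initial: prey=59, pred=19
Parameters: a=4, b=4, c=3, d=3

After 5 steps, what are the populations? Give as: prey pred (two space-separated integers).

Step 1: prey: 59+23-44=38; pred: 19+33-5=47
Step 2: prey: 38+15-71=0; pred: 47+53-14=86
Step 3: prey: 0+0-0=0; pred: 86+0-25=61
Step 4: prey: 0+0-0=0; pred: 61+0-18=43
Step 5: prey: 0+0-0=0; pred: 43+0-12=31

Answer: 0 31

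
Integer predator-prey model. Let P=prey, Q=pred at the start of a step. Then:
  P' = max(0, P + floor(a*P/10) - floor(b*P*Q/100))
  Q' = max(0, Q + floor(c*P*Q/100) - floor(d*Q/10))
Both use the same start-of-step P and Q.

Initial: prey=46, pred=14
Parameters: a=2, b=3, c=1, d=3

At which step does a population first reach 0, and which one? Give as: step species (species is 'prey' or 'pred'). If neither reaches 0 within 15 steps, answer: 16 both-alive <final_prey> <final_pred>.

Answer: 16 both-alive 15 3

Derivation:
Step 1: prey: 46+9-19=36; pred: 14+6-4=16
Step 2: prey: 36+7-17=26; pred: 16+5-4=17
Step 3: prey: 26+5-13=18; pred: 17+4-5=16
Step 4: prey: 18+3-8=13; pred: 16+2-4=14
Step 5: prey: 13+2-5=10; pred: 14+1-4=11
Step 6: prey: 10+2-3=9; pred: 11+1-3=9
Step 7: prey: 9+1-2=8; pred: 9+0-2=7
Step 8: prey: 8+1-1=8; pred: 7+0-2=5
Step 9: prey: 8+1-1=8; pred: 5+0-1=4
Step 10: prey: 8+1-0=9; pred: 4+0-1=3
Step 11: prey: 9+1-0=10; pred: 3+0-0=3
Step 12: prey: 10+2-0=12; pred: 3+0-0=3
Step 13: prey: 12+2-1=13; pred: 3+0-0=3
Step 14: prey: 13+2-1=14; pred: 3+0-0=3
Step 15: prey: 14+2-1=15; pred: 3+0-0=3
No extinction within 15 steps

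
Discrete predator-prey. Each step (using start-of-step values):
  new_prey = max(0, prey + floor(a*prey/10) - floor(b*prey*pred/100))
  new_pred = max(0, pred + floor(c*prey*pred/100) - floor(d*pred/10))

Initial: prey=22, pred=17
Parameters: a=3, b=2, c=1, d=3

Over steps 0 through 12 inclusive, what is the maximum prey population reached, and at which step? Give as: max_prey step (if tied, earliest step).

Step 1: prey: 22+6-7=21; pred: 17+3-5=15
Step 2: prey: 21+6-6=21; pred: 15+3-4=14
Step 3: prey: 21+6-5=22; pred: 14+2-4=12
Step 4: prey: 22+6-5=23; pred: 12+2-3=11
Step 5: prey: 23+6-5=24; pred: 11+2-3=10
Step 6: prey: 24+7-4=27; pred: 10+2-3=9
Step 7: prey: 27+8-4=31; pred: 9+2-2=9
Step 8: prey: 31+9-5=35; pred: 9+2-2=9
Step 9: prey: 35+10-6=39; pred: 9+3-2=10
Step 10: prey: 39+11-7=43; pred: 10+3-3=10
Step 11: prey: 43+12-8=47; pred: 10+4-3=11
Step 12: prey: 47+14-10=51; pred: 11+5-3=13
Max prey = 51 at step 12

Answer: 51 12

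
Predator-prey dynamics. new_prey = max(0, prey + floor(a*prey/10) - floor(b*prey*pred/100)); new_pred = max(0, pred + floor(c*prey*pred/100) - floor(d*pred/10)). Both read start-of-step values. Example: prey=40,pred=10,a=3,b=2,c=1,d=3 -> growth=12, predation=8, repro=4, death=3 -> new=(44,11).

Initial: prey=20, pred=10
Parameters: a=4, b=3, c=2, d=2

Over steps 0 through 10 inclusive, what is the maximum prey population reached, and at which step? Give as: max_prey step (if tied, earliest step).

Answer: 23 2

Derivation:
Step 1: prey: 20+8-6=22; pred: 10+4-2=12
Step 2: prey: 22+8-7=23; pred: 12+5-2=15
Step 3: prey: 23+9-10=22; pred: 15+6-3=18
Step 4: prey: 22+8-11=19; pred: 18+7-3=22
Step 5: prey: 19+7-12=14; pred: 22+8-4=26
Step 6: prey: 14+5-10=9; pred: 26+7-5=28
Step 7: prey: 9+3-7=5; pred: 28+5-5=28
Step 8: prey: 5+2-4=3; pred: 28+2-5=25
Step 9: prey: 3+1-2=2; pred: 25+1-5=21
Step 10: prey: 2+0-1=1; pred: 21+0-4=17
Max prey = 23 at step 2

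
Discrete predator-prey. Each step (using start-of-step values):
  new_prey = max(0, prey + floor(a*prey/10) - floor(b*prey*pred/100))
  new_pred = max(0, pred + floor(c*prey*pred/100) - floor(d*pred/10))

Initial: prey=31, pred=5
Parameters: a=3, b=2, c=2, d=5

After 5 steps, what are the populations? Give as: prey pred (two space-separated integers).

Answer: 56 24

Derivation:
Step 1: prey: 31+9-3=37; pred: 5+3-2=6
Step 2: prey: 37+11-4=44; pred: 6+4-3=7
Step 3: prey: 44+13-6=51; pred: 7+6-3=10
Step 4: prey: 51+15-10=56; pred: 10+10-5=15
Step 5: prey: 56+16-16=56; pred: 15+16-7=24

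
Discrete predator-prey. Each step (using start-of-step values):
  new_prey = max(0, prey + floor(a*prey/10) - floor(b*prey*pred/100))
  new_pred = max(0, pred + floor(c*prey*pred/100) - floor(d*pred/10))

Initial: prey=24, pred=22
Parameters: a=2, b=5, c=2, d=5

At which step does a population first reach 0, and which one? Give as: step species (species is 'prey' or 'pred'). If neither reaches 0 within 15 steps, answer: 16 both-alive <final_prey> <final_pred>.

Step 1: prey: 24+4-26=2; pred: 22+10-11=21
Step 2: prey: 2+0-2=0; pred: 21+0-10=11
First extinction: prey at step 2

Answer: 2 prey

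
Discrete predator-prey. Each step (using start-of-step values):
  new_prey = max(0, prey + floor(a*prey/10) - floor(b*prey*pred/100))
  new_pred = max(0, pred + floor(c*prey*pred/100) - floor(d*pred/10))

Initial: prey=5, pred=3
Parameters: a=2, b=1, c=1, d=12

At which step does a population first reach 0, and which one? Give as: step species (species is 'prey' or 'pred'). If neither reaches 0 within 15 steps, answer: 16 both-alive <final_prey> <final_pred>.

Step 1: prey: 5+1-0=6; pred: 3+0-3=0
First extinction: pred at step 1

Answer: 1 pred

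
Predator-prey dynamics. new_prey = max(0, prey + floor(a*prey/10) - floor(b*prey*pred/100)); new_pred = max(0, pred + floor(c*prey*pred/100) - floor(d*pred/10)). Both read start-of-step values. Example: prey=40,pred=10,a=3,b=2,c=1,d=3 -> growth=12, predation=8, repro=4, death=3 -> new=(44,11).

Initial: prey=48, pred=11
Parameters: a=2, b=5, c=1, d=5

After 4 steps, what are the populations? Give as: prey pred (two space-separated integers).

Answer: 14 3

Derivation:
Step 1: prey: 48+9-26=31; pred: 11+5-5=11
Step 2: prey: 31+6-17=20; pred: 11+3-5=9
Step 3: prey: 20+4-9=15; pred: 9+1-4=6
Step 4: prey: 15+3-4=14; pred: 6+0-3=3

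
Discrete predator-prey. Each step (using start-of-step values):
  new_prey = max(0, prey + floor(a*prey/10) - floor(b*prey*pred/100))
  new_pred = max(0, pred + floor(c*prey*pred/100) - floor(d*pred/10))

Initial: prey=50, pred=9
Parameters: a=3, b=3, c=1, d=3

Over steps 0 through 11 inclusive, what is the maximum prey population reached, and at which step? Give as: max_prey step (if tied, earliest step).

Answer: 52 1

Derivation:
Step 1: prey: 50+15-13=52; pred: 9+4-2=11
Step 2: prey: 52+15-17=50; pred: 11+5-3=13
Step 3: prey: 50+15-19=46; pred: 13+6-3=16
Step 4: prey: 46+13-22=37; pred: 16+7-4=19
Step 5: prey: 37+11-21=27; pred: 19+7-5=21
Step 6: prey: 27+8-17=18; pred: 21+5-6=20
Step 7: prey: 18+5-10=13; pred: 20+3-6=17
Step 8: prey: 13+3-6=10; pred: 17+2-5=14
Step 9: prey: 10+3-4=9; pred: 14+1-4=11
Step 10: prey: 9+2-2=9; pred: 11+0-3=8
Step 11: prey: 9+2-2=9; pred: 8+0-2=6
Max prey = 52 at step 1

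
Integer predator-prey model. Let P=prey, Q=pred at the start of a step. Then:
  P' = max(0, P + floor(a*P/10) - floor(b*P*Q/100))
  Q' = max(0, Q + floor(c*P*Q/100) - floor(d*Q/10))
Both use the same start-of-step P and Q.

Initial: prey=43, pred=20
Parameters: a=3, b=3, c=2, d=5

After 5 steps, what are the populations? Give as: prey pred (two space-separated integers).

Answer: 2 7

Derivation:
Step 1: prey: 43+12-25=30; pred: 20+17-10=27
Step 2: prey: 30+9-24=15; pred: 27+16-13=30
Step 3: prey: 15+4-13=6; pred: 30+9-15=24
Step 4: prey: 6+1-4=3; pred: 24+2-12=14
Step 5: prey: 3+0-1=2; pred: 14+0-7=7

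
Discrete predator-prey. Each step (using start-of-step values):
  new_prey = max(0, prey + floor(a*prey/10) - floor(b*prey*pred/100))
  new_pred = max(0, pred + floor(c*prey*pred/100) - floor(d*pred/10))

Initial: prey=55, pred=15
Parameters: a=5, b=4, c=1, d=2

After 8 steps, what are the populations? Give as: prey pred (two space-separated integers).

Answer: 2 13

Derivation:
Step 1: prey: 55+27-33=49; pred: 15+8-3=20
Step 2: prey: 49+24-39=34; pred: 20+9-4=25
Step 3: prey: 34+17-34=17; pred: 25+8-5=28
Step 4: prey: 17+8-19=6; pred: 28+4-5=27
Step 5: prey: 6+3-6=3; pred: 27+1-5=23
Step 6: prey: 3+1-2=2; pred: 23+0-4=19
Step 7: prey: 2+1-1=2; pred: 19+0-3=16
Step 8: prey: 2+1-1=2; pred: 16+0-3=13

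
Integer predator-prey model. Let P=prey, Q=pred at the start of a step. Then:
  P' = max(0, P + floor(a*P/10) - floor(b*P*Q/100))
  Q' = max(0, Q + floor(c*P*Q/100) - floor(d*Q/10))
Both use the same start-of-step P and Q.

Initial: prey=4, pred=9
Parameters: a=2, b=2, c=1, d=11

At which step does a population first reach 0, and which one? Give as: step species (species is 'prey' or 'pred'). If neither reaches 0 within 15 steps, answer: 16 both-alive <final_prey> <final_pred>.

Step 1: prey: 4+0-0=4; pred: 9+0-9=0
First extinction: pred at step 1

Answer: 1 pred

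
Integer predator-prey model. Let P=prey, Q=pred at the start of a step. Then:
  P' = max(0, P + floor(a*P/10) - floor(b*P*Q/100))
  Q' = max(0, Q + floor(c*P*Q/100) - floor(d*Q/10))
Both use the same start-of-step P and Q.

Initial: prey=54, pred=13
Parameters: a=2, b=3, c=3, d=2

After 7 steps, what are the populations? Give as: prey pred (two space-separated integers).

Answer: 0 32

Derivation:
Step 1: prey: 54+10-21=43; pred: 13+21-2=32
Step 2: prey: 43+8-41=10; pred: 32+41-6=67
Step 3: prey: 10+2-20=0; pred: 67+20-13=74
Step 4: prey: 0+0-0=0; pred: 74+0-14=60
Step 5: prey: 0+0-0=0; pred: 60+0-12=48
Step 6: prey: 0+0-0=0; pred: 48+0-9=39
Step 7: prey: 0+0-0=0; pred: 39+0-7=32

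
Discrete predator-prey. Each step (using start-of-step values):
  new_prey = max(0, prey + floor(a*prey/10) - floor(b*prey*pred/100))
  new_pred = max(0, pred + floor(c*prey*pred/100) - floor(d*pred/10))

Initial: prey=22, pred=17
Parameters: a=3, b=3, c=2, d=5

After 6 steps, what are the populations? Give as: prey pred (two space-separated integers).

Answer: 16 4

Derivation:
Step 1: prey: 22+6-11=17; pred: 17+7-8=16
Step 2: prey: 17+5-8=14; pred: 16+5-8=13
Step 3: prey: 14+4-5=13; pred: 13+3-6=10
Step 4: prey: 13+3-3=13; pred: 10+2-5=7
Step 5: prey: 13+3-2=14; pred: 7+1-3=5
Step 6: prey: 14+4-2=16; pred: 5+1-2=4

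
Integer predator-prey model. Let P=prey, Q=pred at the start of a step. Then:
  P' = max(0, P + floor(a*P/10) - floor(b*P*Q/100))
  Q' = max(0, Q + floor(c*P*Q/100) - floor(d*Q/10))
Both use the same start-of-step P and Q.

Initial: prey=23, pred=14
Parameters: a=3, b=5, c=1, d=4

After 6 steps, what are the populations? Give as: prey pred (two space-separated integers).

Step 1: prey: 23+6-16=13; pred: 14+3-5=12
Step 2: prey: 13+3-7=9; pred: 12+1-4=9
Step 3: prey: 9+2-4=7; pred: 9+0-3=6
Step 4: prey: 7+2-2=7; pred: 6+0-2=4
Step 5: prey: 7+2-1=8; pred: 4+0-1=3
Step 6: prey: 8+2-1=9; pred: 3+0-1=2

Answer: 9 2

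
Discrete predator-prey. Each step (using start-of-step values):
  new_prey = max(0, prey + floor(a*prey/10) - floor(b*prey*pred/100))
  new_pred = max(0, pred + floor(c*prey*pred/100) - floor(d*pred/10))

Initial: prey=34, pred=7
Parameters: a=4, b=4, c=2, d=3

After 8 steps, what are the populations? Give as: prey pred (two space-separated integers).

Answer: 0 14

Derivation:
Step 1: prey: 34+13-9=38; pred: 7+4-2=9
Step 2: prey: 38+15-13=40; pred: 9+6-2=13
Step 3: prey: 40+16-20=36; pred: 13+10-3=20
Step 4: prey: 36+14-28=22; pred: 20+14-6=28
Step 5: prey: 22+8-24=6; pred: 28+12-8=32
Step 6: prey: 6+2-7=1; pred: 32+3-9=26
Step 7: prey: 1+0-1=0; pred: 26+0-7=19
Step 8: prey: 0+0-0=0; pred: 19+0-5=14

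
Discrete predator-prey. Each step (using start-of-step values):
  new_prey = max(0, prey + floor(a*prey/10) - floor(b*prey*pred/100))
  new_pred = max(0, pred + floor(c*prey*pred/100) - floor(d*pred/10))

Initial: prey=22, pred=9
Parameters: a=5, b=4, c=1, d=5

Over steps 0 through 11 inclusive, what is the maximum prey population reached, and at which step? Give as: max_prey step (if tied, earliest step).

Step 1: prey: 22+11-7=26; pred: 9+1-4=6
Step 2: prey: 26+13-6=33; pred: 6+1-3=4
Step 3: prey: 33+16-5=44; pred: 4+1-2=3
Step 4: prey: 44+22-5=61; pred: 3+1-1=3
Step 5: prey: 61+30-7=84; pred: 3+1-1=3
Step 6: prey: 84+42-10=116; pred: 3+2-1=4
Step 7: prey: 116+58-18=156; pred: 4+4-2=6
Step 8: prey: 156+78-37=197; pred: 6+9-3=12
Step 9: prey: 197+98-94=201; pred: 12+23-6=29
Step 10: prey: 201+100-233=68; pred: 29+58-14=73
Step 11: prey: 68+34-198=0; pred: 73+49-36=86
Max prey = 201 at step 9

Answer: 201 9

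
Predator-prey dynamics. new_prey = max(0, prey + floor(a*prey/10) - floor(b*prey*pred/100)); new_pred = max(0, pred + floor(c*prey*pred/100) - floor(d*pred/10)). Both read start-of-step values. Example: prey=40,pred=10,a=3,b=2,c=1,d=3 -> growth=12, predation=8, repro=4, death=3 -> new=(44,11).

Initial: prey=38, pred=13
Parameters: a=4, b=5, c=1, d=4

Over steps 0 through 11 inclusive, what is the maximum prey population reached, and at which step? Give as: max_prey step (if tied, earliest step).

Answer: 52 11

Derivation:
Step 1: prey: 38+15-24=29; pred: 13+4-5=12
Step 2: prey: 29+11-17=23; pred: 12+3-4=11
Step 3: prey: 23+9-12=20; pred: 11+2-4=9
Step 4: prey: 20+8-9=19; pred: 9+1-3=7
Step 5: prey: 19+7-6=20; pred: 7+1-2=6
Step 6: prey: 20+8-6=22; pred: 6+1-2=5
Step 7: prey: 22+8-5=25; pred: 5+1-2=4
Step 8: prey: 25+10-5=30; pred: 4+1-1=4
Step 9: prey: 30+12-6=36; pred: 4+1-1=4
Step 10: prey: 36+14-7=43; pred: 4+1-1=4
Step 11: prey: 43+17-8=52; pred: 4+1-1=4
Max prey = 52 at step 11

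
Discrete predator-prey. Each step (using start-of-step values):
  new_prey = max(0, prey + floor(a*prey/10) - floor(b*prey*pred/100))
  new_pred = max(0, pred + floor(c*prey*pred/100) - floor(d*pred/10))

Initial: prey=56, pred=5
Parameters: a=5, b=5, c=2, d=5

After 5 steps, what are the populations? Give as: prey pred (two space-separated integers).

Answer: 0 26

Derivation:
Step 1: prey: 56+28-14=70; pred: 5+5-2=8
Step 2: prey: 70+35-28=77; pred: 8+11-4=15
Step 3: prey: 77+38-57=58; pred: 15+23-7=31
Step 4: prey: 58+29-89=0; pred: 31+35-15=51
Step 5: prey: 0+0-0=0; pred: 51+0-25=26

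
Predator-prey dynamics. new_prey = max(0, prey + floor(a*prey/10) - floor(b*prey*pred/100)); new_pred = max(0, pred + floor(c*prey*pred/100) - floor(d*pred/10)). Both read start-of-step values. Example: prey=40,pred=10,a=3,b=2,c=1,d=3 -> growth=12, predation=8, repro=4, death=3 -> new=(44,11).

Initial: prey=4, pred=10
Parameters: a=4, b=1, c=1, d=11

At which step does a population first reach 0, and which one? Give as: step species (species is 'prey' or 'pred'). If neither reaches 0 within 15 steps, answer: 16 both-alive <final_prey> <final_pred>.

Step 1: prey: 4+1-0=5; pred: 10+0-11=0
First extinction: pred at step 1

Answer: 1 pred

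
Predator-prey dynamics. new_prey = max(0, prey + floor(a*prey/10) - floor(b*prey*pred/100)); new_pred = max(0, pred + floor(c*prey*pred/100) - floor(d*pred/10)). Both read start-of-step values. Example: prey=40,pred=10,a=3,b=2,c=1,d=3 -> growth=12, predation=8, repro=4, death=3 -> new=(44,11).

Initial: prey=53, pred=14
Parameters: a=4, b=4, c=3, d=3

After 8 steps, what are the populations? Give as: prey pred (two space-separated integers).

Answer: 0 11

Derivation:
Step 1: prey: 53+21-29=45; pred: 14+22-4=32
Step 2: prey: 45+18-57=6; pred: 32+43-9=66
Step 3: prey: 6+2-15=0; pred: 66+11-19=58
Step 4: prey: 0+0-0=0; pred: 58+0-17=41
Step 5: prey: 0+0-0=0; pred: 41+0-12=29
Step 6: prey: 0+0-0=0; pred: 29+0-8=21
Step 7: prey: 0+0-0=0; pred: 21+0-6=15
Step 8: prey: 0+0-0=0; pred: 15+0-4=11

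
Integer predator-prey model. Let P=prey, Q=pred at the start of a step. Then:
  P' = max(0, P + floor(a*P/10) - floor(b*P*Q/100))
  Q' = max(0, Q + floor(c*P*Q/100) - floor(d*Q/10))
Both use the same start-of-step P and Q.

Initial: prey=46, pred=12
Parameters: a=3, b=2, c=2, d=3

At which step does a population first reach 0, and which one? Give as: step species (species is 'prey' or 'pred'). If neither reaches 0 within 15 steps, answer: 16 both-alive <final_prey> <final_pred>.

Answer: 5 prey

Derivation:
Step 1: prey: 46+13-11=48; pred: 12+11-3=20
Step 2: prey: 48+14-19=43; pred: 20+19-6=33
Step 3: prey: 43+12-28=27; pred: 33+28-9=52
Step 4: prey: 27+8-28=7; pred: 52+28-15=65
Step 5: prey: 7+2-9=0; pred: 65+9-19=55
First extinction: prey at step 5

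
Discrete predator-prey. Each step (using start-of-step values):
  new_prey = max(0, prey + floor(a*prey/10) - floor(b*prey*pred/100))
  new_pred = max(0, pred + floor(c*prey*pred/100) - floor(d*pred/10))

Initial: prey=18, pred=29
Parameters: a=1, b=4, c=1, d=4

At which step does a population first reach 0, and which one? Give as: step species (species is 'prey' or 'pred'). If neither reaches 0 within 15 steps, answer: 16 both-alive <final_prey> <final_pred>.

Answer: 1 prey

Derivation:
Step 1: prey: 18+1-20=0; pred: 29+5-11=23
First extinction: prey at step 1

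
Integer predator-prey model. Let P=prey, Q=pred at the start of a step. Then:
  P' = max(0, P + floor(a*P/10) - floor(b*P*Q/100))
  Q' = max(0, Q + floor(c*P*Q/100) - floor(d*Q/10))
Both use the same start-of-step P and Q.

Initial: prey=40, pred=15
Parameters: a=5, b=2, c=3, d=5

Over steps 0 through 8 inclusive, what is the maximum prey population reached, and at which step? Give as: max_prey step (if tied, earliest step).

Step 1: prey: 40+20-12=48; pred: 15+18-7=26
Step 2: prey: 48+24-24=48; pred: 26+37-13=50
Step 3: prey: 48+24-48=24; pred: 50+72-25=97
Step 4: prey: 24+12-46=0; pred: 97+69-48=118
Step 5: prey: 0+0-0=0; pred: 118+0-59=59
Step 6: prey: 0+0-0=0; pred: 59+0-29=30
Step 7: prey: 0+0-0=0; pred: 30+0-15=15
Step 8: prey: 0+0-0=0; pred: 15+0-7=8
Max prey = 48 at step 1

Answer: 48 1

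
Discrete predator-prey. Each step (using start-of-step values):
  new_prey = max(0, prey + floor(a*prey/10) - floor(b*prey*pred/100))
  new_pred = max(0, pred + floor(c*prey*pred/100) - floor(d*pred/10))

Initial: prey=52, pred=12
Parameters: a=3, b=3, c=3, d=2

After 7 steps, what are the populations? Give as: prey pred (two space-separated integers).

Step 1: prey: 52+15-18=49; pred: 12+18-2=28
Step 2: prey: 49+14-41=22; pred: 28+41-5=64
Step 3: prey: 22+6-42=0; pred: 64+42-12=94
Step 4: prey: 0+0-0=0; pred: 94+0-18=76
Step 5: prey: 0+0-0=0; pred: 76+0-15=61
Step 6: prey: 0+0-0=0; pred: 61+0-12=49
Step 7: prey: 0+0-0=0; pred: 49+0-9=40

Answer: 0 40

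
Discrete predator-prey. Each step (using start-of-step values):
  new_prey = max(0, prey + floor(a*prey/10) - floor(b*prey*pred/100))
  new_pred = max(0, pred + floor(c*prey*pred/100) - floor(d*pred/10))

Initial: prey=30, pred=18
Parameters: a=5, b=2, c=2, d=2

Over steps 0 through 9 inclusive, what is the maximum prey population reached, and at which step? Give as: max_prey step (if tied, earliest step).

Answer: 35 1

Derivation:
Step 1: prey: 30+15-10=35; pred: 18+10-3=25
Step 2: prey: 35+17-17=35; pred: 25+17-5=37
Step 3: prey: 35+17-25=27; pred: 37+25-7=55
Step 4: prey: 27+13-29=11; pred: 55+29-11=73
Step 5: prey: 11+5-16=0; pred: 73+16-14=75
Step 6: prey: 0+0-0=0; pred: 75+0-15=60
Step 7: prey: 0+0-0=0; pred: 60+0-12=48
Step 8: prey: 0+0-0=0; pred: 48+0-9=39
Step 9: prey: 0+0-0=0; pred: 39+0-7=32
Max prey = 35 at step 1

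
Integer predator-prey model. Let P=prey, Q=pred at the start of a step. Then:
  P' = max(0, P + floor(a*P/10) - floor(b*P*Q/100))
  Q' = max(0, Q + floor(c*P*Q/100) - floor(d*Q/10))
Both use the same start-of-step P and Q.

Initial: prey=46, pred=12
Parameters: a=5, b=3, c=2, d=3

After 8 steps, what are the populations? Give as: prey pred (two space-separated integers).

Answer: 0 17

Derivation:
Step 1: prey: 46+23-16=53; pred: 12+11-3=20
Step 2: prey: 53+26-31=48; pred: 20+21-6=35
Step 3: prey: 48+24-50=22; pred: 35+33-10=58
Step 4: prey: 22+11-38=0; pred: 58+25-17=66
Step 5: prey: 0+0-0=0; pred: 66+0-19=47
Step 6: prey: 0+0-0=0; pred: 47+0-14=33
Step 7: prey: 0+0-0=0; pred: 33+0-9=24
Step 8: prey: 0+0-0=0; pred: 24+0-7=17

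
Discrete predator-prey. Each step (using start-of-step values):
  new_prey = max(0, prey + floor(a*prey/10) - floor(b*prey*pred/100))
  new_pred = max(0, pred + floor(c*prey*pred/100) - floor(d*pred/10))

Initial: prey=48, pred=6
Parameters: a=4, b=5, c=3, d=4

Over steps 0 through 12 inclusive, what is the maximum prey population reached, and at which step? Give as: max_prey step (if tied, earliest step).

Step 1: prey: 48+19-14=53; pred: 6+8-2=12
Step 2: prey: 53+21-31=43; pred: 12+19-4=27
Step 3: prey: 43+17-58=2; pred: 27+34-10=51
Step 4: prey: 2+0-5=0; pred: 51+3-20=34
Step 5: prey: 0+0-0=0; pred: 34+0-13=21
Step 6: prey: 0+0-0=0; pred: 21+0-8=13
Step 7: prey: 0+0-0=0; pred: 13+0-5=8
Step 8: prey: 0+0-0=0; pred: 8+0-3=5
Step 9: prey: 0+0-0=0; pred: 5+0-2=3
Step 10: prey: 0+0-0=0; pred: 3+0-1=2
Step 11: prey: 0+0-0=0; pred: 2+0-0=2
Step 12: prey: 0+0-0=0; pred: 2+0-0=2
Max prey = 53 at step 1

Answer: 53 1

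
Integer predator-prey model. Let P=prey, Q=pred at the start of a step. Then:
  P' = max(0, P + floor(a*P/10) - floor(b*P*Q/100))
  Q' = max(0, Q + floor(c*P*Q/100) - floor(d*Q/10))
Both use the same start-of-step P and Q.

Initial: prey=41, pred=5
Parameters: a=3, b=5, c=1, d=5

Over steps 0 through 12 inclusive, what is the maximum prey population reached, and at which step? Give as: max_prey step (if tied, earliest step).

Answer: 64 9

Derivation:
Step 1: prey: 41+12-10=43; pred: 5+2-2=5
Step 2: prey: 43+12-10=45; pred: 5+2-2=5
Step 3: prey: 45+13-11=47; pred: 5+2-2=5
Step 4: prey: 47+14-11=50; pred: 5+2-2=5
Step 5: prey: 50+15-12=53; pred: 5+2-2=5
Step 6: prey: 53+15-13=55; pred: 5+2-2=5
Step 7: prey: 55+16-13=58; pred: 5+2-2=5
Step 8: prey: 58+17-14=61; pred: 5+2-2=5
Step 9: prey: 61+18-15=64; pred: 5+3-2=6
Step 10: prey: 64+19-19=64; pred: 6+3-3=6
Step 11: prey: 64+19-19=64; pred: 6+3-3=6
Step 12: prey: 64+19-19=64; pred: 6+3-3=6
Max prey = 64 at step 9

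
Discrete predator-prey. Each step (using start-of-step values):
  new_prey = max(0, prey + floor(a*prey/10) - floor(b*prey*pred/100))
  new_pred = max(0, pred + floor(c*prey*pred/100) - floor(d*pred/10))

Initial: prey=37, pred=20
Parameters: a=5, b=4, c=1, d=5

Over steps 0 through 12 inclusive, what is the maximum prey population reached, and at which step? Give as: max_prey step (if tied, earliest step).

Answer: 201 12

Derivation:
Step 1: prey: 37+18-29=26; pred: 20+7-10=17
Step 2: prey: 26+13-17=22; pred: 17+4-8=13
Step 3: prey: 22+11-11=22; pred: 13+2-6=9
Step 4: prey: 22+11-7=26; pred: 9+1-4=6
Step 5: prey: 26+13-6=33; pred: 6+1-3=4
Step 6: prey: 33+16-5=44; pred: 4+1-2=3
Step 7: prey: 44+22-5=61; pred: 3+1-1=3
Step 8: prey: 61+30-7=84; pred: 3+1-1=3
Step 9: prey: 84+42-10=116; pred: 3+2-1=4
Step 10: prey: 116+58-18=156; pred: 4+4-2=6
Step 11: prey: 156+78-37=197; pred: 6+9-3=12
Step 12: prey: 197+98-94=201; pred: 12+23-6=29
Max prey = 201 at step 12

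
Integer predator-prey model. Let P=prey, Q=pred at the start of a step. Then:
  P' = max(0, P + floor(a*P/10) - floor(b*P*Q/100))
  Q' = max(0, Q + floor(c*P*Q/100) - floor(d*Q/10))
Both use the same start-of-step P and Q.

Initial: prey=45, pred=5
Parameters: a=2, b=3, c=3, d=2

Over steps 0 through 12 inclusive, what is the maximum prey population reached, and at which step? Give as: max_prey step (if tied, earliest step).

Step 1: prey: 45+9-6=48; pred: 5+6-1=10
Step 2: prey: 48+9-14=43; pred: 10+14-2=22
Step 3: prey: 43+8-28=23; pred: 22+28-4=46
Step 4: prey: 23+4-31=0; pred: 46+31-9=68
Step 5: prey: 0+0-0=0; pred: 68+0-13=55
Step 6: prey: 0+0-0=0; pred: 55+0-11=44
Step 7: prey: 0+0-0=0; pred: 44+0-8=36
Step 8: prey: 0+0-0=0; pred: 36+0-7=29
Step 9: prey: 0+0-0=0; pred: 29+0-5=24
Step 10: prey: 0+0-0=0; pred: 24+0-4=20
Step 11: prey: 0+0-0=0; pred: 20+0-4=16
Step 12: prey: 0+0-0=0; pred: 16+0-3=13
Max prey = 48 at step 1

Answer: 48 1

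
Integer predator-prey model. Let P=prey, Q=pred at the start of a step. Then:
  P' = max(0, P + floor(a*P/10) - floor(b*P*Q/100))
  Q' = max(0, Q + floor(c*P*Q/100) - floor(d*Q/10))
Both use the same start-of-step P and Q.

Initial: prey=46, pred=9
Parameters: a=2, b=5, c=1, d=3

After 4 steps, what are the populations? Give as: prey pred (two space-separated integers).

Step 1: prey: 46+9-20=35; pred: 9+4-2=11
Step 2: prey: 35+7-19=23; pred: 11+3-3=11
Step 3: prey: 23+4-12=15; pred: 11+2-3=10
Step 4: prey: 15+3-7=11; pred: 10+1-3=8

Answer: 11 8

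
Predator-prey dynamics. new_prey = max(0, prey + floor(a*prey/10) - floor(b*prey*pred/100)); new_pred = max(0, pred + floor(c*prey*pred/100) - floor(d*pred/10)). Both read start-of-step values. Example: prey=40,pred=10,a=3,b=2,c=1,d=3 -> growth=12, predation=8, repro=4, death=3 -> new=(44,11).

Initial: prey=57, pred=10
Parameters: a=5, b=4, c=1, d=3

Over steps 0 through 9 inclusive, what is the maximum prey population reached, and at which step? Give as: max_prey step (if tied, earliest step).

Step 1: prey: 57+28-22=63; pred: 10+5-3=12
Step 2: prey: 63+31-30=64; pred: 12+7-3=16
Step 3: prey: 64+32-40=56; pred: 16+10-4=22
Step 4: prey: 56+28-49=35; pred: 22+12-6=28
Step 5: prey: 35+17-39=13; pred: 28+9-8=29
Step 6: prey: 13+6-15=4; pred: 29+3-8=24
Step 7: prey: 4+2-3=3; pred: 24+0-7=17
Step 8: prey: 3+1-2=2; pred: 17+0-5=12
Step 9: prey: 2+1-0=3; pred: 12+0-3=9
Max prey = 64 at step 2

Answer: 64 2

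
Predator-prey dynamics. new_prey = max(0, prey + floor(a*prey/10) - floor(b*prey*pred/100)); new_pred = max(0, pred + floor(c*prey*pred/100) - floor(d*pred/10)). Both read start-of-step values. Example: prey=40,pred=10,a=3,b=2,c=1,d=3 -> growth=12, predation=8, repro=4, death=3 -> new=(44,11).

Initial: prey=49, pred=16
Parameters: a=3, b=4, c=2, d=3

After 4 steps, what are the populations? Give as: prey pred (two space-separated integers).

Answer: 0 22

Derivation:
Step 1: prey: 49+14-31=32; pred: 16+15-4=27
Step 2: prey: 32+9-34=7; pred: 27+17-8=36
Step 3: prey: 7+2-10=0; pred: 36+5-10=31
Step 4: prey: 0+0-0=0; pred: 31+0-9=22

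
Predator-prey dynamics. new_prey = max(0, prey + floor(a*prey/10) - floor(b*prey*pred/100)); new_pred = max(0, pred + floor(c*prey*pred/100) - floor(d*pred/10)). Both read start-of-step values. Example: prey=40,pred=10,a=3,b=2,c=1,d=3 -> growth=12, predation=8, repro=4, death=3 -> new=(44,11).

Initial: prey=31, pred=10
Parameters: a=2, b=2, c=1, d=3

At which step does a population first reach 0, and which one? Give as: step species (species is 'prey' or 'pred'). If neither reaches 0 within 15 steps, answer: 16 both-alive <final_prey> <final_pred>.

Answer: 16 both-alive 31 10

Derivation:
Step 1: prey: 31+6-6=31; pred: 10+3-3=10
Steps 2-15: state stable at prey=31, pred=10 (no change)
No extinction within 15 steps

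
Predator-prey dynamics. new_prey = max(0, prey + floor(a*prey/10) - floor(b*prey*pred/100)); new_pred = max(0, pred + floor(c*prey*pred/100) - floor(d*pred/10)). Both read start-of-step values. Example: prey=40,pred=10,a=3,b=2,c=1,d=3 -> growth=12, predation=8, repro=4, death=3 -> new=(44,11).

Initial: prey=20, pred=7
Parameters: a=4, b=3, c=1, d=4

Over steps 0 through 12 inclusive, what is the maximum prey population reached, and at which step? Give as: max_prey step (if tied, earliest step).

Step 1: prey: 20+8-4=24; pred: 7+1-2=6
Step 2: prey: 24+9-4=29; pred: 6+1-2=5
Step 3: prey: 29+11-4=36; pred: 5+1-2=4
Step 4: prey: 36+14-4=46; pred: 4+1-1=4
Step 5: prey: 46+18-5=59; pred: 4+1-1=4
Step 6: prey: 59+23-7=75; pred: 4+2-1=5
Step 7: prey: 75+30-11=94; pred: 5+3-2=6
Step 8: prey: 94+37-16=115; pred: 6+5-2=9
Step 9: prey: 115+46-31=130; pred: 9+10-3=16
Step 10: prey: 130+52-62=120; pred: 16+20-6=30
Step 11: prey: 120+48-108=60; pred: 30+36-12=54
Step 12: prey: 60+24-97=0; pred: 54+32-21=65
Max prey = 130 at step 9

Answer: 130 9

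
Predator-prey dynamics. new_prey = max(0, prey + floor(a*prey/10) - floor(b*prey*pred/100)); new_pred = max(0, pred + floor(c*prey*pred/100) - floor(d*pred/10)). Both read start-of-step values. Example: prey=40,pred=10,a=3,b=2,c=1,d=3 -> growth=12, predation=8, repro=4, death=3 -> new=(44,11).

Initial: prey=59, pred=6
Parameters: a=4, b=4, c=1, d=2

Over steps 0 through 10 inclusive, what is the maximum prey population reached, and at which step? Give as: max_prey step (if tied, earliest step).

Step 1: prey: 59+23-14=68; pred: 6+3-1=8
Step 2: prey: 68+27-21=74; pred: 8+5-1=12
Step 3: prey: 74+29-35=68; pred: 12+8-2=18
Step 4: prey: 68+27-48=47; pred: 18+12-3=27
Step 5: prey: 47+18-50=15; pred: 27+12-5=34
Step 6: prey: 15+6-20=1; pred: 34+5-6=33
Step 7: prey: 1+0-1=0; pred: 33+0-6=27
Step 8: prey: 0+0-0=0; pred: 27+0-5=22
Step 9: prey: 0+0-0=0; pred: 22+0-4=18
Step 10: prey: 0+0-0=0; pred: 18+0-3=15
Max prey = 74 at step 2

Answer: 74 2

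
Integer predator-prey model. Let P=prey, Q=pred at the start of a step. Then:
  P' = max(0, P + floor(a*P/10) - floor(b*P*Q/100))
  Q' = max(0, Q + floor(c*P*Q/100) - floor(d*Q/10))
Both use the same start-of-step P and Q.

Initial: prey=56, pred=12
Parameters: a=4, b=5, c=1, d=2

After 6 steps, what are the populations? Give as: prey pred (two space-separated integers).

Step 1: prey: 56+22-33=45; pred: 12+6-2=16
Step 2: prey: 45+18-36=27; pred: 16+7-3=20
Step 3: prey: 27+10-27=10; pred: 20+5-4=21
Step 4: prey: 10+4-10=4; pred: 21+2-4=19
Step 5: prey: 4+1-3=2; pred: 19+0-3=16
Step 6: prey: 2+0-1=1; pred: 16+0-3=13

Answer: 1 13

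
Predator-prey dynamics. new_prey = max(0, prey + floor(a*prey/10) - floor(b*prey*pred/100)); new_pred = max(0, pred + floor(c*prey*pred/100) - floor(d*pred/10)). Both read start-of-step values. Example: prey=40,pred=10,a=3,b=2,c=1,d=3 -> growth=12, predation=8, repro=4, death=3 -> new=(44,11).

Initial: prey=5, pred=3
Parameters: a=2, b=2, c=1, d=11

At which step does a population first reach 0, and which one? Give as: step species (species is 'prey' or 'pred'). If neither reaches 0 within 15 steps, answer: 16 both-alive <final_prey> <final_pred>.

Step 1: prey: 5+1-0=6; pred: 3+0-3=0
First extinction: pred at step 1

Answer: 1 pred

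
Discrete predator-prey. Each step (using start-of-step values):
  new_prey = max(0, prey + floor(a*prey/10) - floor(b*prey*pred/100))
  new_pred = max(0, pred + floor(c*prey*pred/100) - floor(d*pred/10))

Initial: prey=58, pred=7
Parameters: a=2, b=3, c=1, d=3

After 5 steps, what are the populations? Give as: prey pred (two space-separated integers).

Step 1: prey: 58+11-12=57; pred: 7+4-2=9
Step 2: prey: 57+11-15=53; pred: 9+5-2=12
Step 3: prey: 53+10-19=44; pred: 12+6-3=15
Step 4: prey: 44+8-19=33; pred: 15+6-4=17
Step 5: prey: 33+6-16=23; pred: 17+5-5=17

Answer: 23 17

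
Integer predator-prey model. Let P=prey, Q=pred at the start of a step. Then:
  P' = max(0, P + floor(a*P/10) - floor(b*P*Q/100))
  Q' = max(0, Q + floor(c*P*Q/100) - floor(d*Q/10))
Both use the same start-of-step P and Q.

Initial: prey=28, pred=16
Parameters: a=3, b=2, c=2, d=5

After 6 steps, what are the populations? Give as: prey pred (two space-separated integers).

Answer: 28 16

Derivation:
Step 1: prey: 28+8-8=28; pred: 16+8-8=16
Step 2: prey: 28+8-8=28; pred: 16+8-8=16
Step 3: prey: 28+8-8=28; pred: 16+8-8=16
Step 4: prey: 28+8-8=28; pred: 16+8-8=16
Step 5: prey: 28+8-8=28; pred: 16+8-8=16
Step 6: prey: 28+8-8=28; pred: 16+8-8=16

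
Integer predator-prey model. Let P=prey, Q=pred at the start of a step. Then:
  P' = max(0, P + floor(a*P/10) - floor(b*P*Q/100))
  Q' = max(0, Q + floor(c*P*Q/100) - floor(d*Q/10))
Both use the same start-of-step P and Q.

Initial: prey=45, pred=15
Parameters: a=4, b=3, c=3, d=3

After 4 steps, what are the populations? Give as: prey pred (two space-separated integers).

Step 1: prey: 45+18-20=43; pred: 15+20-4=31
Step 2: prey: 43+17-39=21; pred: 31+39-9=61
Step 3: prey: 21+8-38=0; pred: 61+38-18=81
Step 4: prey: 0+0-0=0; pred: 81+0-24=57

Answer: 0 57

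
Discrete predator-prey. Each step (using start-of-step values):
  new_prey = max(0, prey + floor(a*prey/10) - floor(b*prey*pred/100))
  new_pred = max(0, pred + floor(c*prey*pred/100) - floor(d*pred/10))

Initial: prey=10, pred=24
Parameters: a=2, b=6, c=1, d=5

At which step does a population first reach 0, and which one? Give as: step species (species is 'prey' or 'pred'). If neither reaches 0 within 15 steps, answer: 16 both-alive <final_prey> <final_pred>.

Answer: 1 prey

Derivation:
Step 1: prey: 10+2-14=0; pred: 24+2-12=14
First extinction: prey at step 1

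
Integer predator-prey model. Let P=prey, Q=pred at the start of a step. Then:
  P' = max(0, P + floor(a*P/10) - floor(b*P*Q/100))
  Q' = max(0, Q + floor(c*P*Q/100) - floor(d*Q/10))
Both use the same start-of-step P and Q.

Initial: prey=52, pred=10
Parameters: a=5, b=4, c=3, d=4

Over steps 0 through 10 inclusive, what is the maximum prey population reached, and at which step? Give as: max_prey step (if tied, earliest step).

Answer: 58 1

Derivation:
Step 1: prey: 52+26-20=58; pred: 10+15-4=21
Step 2: prey: 58+29-48=39; pred: 21+36-8=49
Step 3: prey: 39+19-76=0; pred: 49+57-19=87
Step 4: prey: 0+0-0=0; pred: 87+0-34=53
Step 5: prey: 0+0-0=0; pred: 53+0-21=32
Step 6: prey: 0+0-0=0; pred: 32+0-12=20
Step 7: prey: 0+0-0=0; pred: 20+0-8=12
Step 8: prey: 0+0-0=0; pred: 12+0-4=8
Step 9: prey: 0+0-0=0; pred: 8+0-3=5
Step 10: prey: 0+0-0=0; pred: 5+0-2=3
Max prey = 58 at step 1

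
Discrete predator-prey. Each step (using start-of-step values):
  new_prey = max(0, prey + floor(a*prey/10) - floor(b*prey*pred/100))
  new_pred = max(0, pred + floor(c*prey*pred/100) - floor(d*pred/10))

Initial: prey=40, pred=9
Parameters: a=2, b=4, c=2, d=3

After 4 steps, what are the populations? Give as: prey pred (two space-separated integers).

Answer: 4 19

Derivation:
Step 1: prey: 40+8-14=34; pred: 9+7-2=14
Step 2: prey: 34+6-19=21; pred: 14+9-4=19
Step 3: prey: 21+4-15=10; pred: 19+7-5=21
Step 4: prey: 10+2-8=4; pred: 21+4-6=19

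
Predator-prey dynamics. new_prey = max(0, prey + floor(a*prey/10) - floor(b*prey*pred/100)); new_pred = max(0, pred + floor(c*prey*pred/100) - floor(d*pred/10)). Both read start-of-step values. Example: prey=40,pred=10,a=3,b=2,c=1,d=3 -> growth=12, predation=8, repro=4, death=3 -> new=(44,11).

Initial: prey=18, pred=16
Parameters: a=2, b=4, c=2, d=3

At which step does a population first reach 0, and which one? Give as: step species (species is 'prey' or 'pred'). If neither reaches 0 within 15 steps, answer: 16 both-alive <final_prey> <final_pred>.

Step 1: prey: 18+3-11=10; pred: 16+5-4=17
Step 2: prey: 10+2-6=6; pred: 17+3-5=15
Step 3: prey: 6+1-3=4; pred: 15+1-4=12
Step 4: prey: 4+0-1=3; pred: 12+0-3=9
Step 5: prey: 3+0-1=2; pred: 9+0-2=7
Step 6: prey: 2+0-0=2; pred: 7+0-2=5
Step 7: prey: 2+0-0=2; pred: 5+0-1=4
Step 8: prey: 2+0-0=2; pred: 4+0-1=3
Step 9: prey: 2+0-0=2; pred: 3+0-0=3
Steps 10-15: state stable at prey=2, pred=3 (no change)
No extinction within 15 steps

Answer: 16 both-alive 2 3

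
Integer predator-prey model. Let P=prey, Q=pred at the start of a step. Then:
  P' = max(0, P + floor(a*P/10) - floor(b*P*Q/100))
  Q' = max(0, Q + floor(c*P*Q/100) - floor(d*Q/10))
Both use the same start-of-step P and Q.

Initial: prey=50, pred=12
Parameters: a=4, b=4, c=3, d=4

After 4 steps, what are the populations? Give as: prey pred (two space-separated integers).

Answer: 0 35

Derivation:
Step 1: prey: 50+20-24=46; pred: 12+18-4=26
Step 2: prey: 46+18-47=17; pred: 26+35-10=51
Step 3: prey: 17+6-34=0; pred: 51+26-20=57
Step 4: prey: 0+0-0=0; pred: 57+0-22=35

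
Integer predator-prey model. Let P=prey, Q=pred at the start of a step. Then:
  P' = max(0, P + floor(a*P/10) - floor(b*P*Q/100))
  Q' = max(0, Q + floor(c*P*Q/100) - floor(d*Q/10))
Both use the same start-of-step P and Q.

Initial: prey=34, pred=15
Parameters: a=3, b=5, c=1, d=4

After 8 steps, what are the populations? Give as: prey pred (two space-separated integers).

Answer: 13 2

Derivation:
Step 1: prey: 34+10-25=19; pred: 15+5-6=14
Step 2: prey: 19+5-13=11; pred: 14+2-5=11
Step 3: prey: 11+3-6=8; pred: 11+1-4=8
Step 4: prey: 8+2-3=7; pred: 8+0-3=5
Step 5: prey: 7+2-1=8; pred: 5+0-2=3
Step 6: prey: 8+2-1=9; pred: 3+0-1=2
Step 7: prey: 9+2-0=11; pred: 2+0-0=2
Step 8: prey: 11+3-1=13; pred: 2+0-0=2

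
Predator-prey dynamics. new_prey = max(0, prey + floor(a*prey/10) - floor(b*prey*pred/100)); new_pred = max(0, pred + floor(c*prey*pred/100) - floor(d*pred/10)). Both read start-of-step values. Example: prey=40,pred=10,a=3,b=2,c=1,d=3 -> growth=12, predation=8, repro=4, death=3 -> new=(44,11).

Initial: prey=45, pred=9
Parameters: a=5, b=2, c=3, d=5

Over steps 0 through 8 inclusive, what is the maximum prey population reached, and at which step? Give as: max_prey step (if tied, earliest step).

Step 1: prey: 45+22-8=59; pred: 9+12-4=17
Step 2: prey: 59+29-20=68; pred: 17+30-8=39
Step 3: prey: 68+34-53=49; pred: 39+79-19=99
Step 4: prey: 49+24-97=0; pred: 99+145-49=195
Step 5: prey: 0+0-0=0; pred: 195+0-97=98
Step 6: prey: 0+0-0=0; pred: 98+0-49=49
Step 7: prey: 0+0-0=0; pred: 49+0-24=25
Step 8: prey: 0+0-0=0; pred: 25+0-12=13
Max prey = 68 at step 2

Answer: 68 2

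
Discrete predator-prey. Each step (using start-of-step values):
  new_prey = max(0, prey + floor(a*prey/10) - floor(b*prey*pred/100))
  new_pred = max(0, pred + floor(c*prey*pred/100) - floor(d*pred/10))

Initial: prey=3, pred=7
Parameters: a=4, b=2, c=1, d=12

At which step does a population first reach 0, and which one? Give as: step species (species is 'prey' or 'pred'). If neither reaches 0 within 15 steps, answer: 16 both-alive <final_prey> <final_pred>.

Answer: 1 pred

Derivation:
Step 1: prey: 3+1-0=4; pred: 7+0-8=0
First extinction: pred at step 1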